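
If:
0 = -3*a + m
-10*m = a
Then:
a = 0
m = 0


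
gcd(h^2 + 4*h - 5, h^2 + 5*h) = h + 5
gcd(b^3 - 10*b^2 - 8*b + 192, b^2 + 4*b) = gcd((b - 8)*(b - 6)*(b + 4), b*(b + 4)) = b + 4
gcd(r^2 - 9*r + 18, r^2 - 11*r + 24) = r - 3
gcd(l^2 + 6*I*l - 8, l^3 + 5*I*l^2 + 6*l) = 1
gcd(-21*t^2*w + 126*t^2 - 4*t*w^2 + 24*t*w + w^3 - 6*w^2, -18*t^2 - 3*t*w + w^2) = 3*t + w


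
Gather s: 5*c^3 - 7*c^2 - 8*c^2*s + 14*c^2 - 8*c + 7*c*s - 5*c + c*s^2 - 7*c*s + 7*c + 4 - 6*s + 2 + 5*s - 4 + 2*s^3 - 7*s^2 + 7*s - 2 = 5*c^3 + 7*c^2 - 6*c + 2*s^3 + s^2*(c - 7) + s*(6 - 8*c^2)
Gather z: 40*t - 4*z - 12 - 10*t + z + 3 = 30*t - 3*z - 9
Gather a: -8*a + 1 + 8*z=-8*a + 8*z + 1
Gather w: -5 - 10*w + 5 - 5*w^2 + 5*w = -5*w^2 - 5*w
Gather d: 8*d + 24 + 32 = 8*d + 56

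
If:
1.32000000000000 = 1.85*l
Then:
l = 0.71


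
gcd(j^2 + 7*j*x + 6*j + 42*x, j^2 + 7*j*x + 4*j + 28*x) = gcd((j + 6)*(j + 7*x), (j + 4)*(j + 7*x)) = j + 7*x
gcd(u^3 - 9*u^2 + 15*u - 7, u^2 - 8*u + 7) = u^2 - 8*u + 7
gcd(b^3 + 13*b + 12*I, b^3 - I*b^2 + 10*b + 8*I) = b^2 - 3*I*b + 4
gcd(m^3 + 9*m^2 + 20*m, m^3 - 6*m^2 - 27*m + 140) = m + 5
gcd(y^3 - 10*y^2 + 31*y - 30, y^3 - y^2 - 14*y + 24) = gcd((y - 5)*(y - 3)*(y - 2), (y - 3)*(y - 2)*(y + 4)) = y^2 - 5*y + 6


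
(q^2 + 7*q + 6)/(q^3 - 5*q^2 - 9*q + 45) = (q^2 + 7*q + 6)/(q^3 - 5*q^2 - 9*q + 45)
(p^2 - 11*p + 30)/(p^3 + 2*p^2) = (p^2 - 11*p + 30)/(p^2*(p + 2))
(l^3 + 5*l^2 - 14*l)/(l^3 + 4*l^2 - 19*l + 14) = l/(l - 1)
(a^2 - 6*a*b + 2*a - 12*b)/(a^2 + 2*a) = (a - 6*b)/a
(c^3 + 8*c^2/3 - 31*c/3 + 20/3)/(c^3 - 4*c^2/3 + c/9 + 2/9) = 3*(3*c^2 + 11*c - 20)/(9*c^2 - 3*c - 2)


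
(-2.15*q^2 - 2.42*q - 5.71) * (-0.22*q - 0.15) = 0.473*q^3 + 0.8549*q^2 + 1.6192*q + 0.8565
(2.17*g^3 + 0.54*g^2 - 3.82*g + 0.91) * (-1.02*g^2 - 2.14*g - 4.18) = -2.2134*g^5 - 5.1946*g^4 - 6.3298*g^3 + 4.9894*g^2 + 14.0202*g - 3.8038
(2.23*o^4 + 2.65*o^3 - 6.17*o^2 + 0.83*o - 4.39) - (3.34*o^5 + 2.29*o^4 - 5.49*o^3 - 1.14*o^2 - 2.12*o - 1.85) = -3.34*o^5 - 0.0600000000000001*o^4 + 8.14*o^3 - 5.03*o^2 + 2.95*o - 2.54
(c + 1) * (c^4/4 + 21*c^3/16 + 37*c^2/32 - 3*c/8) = c^5/4 + 25*c^4/16 + 79*c^3/32 + 25*c^2/32 - 3*c/8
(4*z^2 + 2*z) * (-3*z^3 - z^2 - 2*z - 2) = -12*z^5 - 10*z^4 - 10*z^3 - 12*z^2 - 4*z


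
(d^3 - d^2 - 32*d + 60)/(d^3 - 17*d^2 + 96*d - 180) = (d^2 + 4*d - 12)/(d^2 - 12*d + 36)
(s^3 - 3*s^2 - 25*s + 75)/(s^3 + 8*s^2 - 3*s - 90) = (s - 5)/(s + 6)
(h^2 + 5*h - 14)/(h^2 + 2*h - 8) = (h + 7)/(h + 4)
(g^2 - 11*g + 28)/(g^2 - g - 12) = (g - 7)/(g + 3)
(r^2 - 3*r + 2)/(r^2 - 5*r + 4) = (r - 2)/(r - 4)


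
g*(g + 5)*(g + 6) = g^3 + 11*g^2 + 30*g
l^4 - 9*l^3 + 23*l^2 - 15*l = l*(l - 5)*(l - 3)*(l - 1)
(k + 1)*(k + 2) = k^2 + 3*k + 2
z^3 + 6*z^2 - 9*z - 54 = (z - 3)*(z + 3)*(z + 6)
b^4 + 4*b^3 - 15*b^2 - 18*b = b*(b - 3)*(b + 1)*(b + 6)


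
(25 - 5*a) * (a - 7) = -5*a^2 + 60*a - 175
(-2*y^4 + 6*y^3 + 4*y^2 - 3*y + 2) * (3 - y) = 2*y^5 - 12*y^4 + 14*y^3 + 15*y^2 - 11*y + 6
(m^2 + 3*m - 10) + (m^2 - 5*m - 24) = 2*m^2 - 2*m - 34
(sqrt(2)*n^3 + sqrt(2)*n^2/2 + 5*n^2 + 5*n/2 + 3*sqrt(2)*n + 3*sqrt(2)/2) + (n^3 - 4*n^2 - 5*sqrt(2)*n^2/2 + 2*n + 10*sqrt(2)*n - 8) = n^3 + sqrt(2)*n^3 - 2*sqrt(2)*n^2 + n^2 + 9*n/2 + 13*sqrt(2)*n - 8 + 3*sqrt(2)/2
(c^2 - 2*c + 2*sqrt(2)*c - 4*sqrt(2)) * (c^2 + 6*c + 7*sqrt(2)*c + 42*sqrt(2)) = c^4 + 4*c^3 + 9*sqrt(2)*c^3 + 16*c^2 + 36*sqrt(2)*c^2 - 108*sqrt(2)*c + 112*c - 336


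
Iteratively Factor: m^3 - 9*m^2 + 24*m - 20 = (m - 2)*(m^2 - 7*m + 10) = (m - 2)^2*(m - 5)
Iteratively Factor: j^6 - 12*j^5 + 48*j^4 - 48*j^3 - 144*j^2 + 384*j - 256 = (j - 2)*(j^5 - 10*j^4 + 28*j^3 + 8*j^2 - 128*j + 128) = (j - 4)*(j - 2)*(j^4 - 6*j^3 + 4*j^2 + 24*j - 32) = (j - 4)^2*(j - 2)*(j^3 - 2*j^2 - 4*j + 8) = (j - 4)^2*(j - 2)^2*(j^2 - 4) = (j - 4)^2*(j - 2)^2*(j + 2)*(j - 2)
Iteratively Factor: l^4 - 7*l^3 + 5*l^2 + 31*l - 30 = (l - 3)*(l^3 - 4*l^2 - 7*l + 10) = (l - 5)*(l - 3)*(l^2 + l - 2) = (l - 5)*(l - 3)*(l - 1)*(l + 2)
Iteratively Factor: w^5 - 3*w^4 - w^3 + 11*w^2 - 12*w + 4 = (w - 1)*(w^4 - 2*w^3 - 3*w^2 + 8*w - 4) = (w - 2)*(w - 1)*(w^3 - 3*w + 2) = (w - 2)*(w - 1)^2*(w^2 + w - 2) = (w - 2)*(w - 1)^3*(w + 2)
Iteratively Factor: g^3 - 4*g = (g)*(g^2 - 4) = g*(g + 2)*(g - 2)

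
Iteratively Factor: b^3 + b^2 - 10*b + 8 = (b - 1)*(b^2 + 2*b - 8) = (b - 2)*(b - 1)*(b + 4)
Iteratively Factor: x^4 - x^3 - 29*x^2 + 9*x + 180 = (x - 5)*(x^3 + 4*x^2 - 9*x - 36) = (x - 5)*(x + 3)*(x^2 + x - 12) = (x - 5)*(x + 3)*(x + 4)*(x - 3)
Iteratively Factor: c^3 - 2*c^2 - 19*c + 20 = (c - 1)*(c^2 - c - 20) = (c - 1)*(c + 4)*(c - 5)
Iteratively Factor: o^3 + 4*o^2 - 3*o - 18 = (o + 3)*(o^2 + o - 6) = (o + 3)^2*(o - 2)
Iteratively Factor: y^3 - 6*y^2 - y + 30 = (y + 2)*(y^2 - 8*y + 15) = (y - 5)*(y + 2)*(y - 3)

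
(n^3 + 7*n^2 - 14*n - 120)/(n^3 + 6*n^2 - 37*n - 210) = (n^2 + 2*n - 24)/(n^2 + n - 42)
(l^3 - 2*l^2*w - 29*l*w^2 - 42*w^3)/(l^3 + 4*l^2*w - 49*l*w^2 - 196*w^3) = (l^2 + 5*l*w + 6*w^2)/(l^2 + 11*l*w + 28*w^2)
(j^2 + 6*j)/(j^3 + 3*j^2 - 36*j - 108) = j/(j^2 - 3*j - 18)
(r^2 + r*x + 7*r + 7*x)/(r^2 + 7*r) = (r + x)/r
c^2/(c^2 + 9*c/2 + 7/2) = 2*c^2/(2*c^2 + 9*c + 7)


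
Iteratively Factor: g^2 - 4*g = (g - 4)*(g)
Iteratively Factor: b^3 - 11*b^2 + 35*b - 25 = (b - 5)*(b^2 - 6*b + 5) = (b - 5)*(b - 1)*(b - 5)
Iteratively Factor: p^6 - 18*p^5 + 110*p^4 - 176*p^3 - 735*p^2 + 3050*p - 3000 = (p + 3)*(p^5 - 21*p^4 + 173*p^3 - 695*p^2 + 1350*p - 1000) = (p - 5)*(p + 3)*(p^4 - 16*p^3 + 93*p^2 - 230*p + 200) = (p - 5)*(p - 2)*(p + 3)*(p^3 - 14*p^2 + 65*p - 100) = (p - 5)*(p - 4)*(p - 2)*(p + 3)*(p^2 - 10*p + 25) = (p - 5)^2*(p - 4)*(p - 2)*(p + 3)*(p - 5)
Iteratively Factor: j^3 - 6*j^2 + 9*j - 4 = (j - 1)*(j^2 - 5*j + 4) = (j - 1)^2*(j - 4)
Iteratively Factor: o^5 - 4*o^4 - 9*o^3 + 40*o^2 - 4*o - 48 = (o - 2)*(o^4 - 2*o^3 - 13*o^2 + 14*o + 24) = (o - 2)*(o + 3)*(o^3 - 5*o^2 + 2*o + 8) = (o - 4)*(o - 2)*(o + 3)*(o^2 - o - 2) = (o - 4)*(o - 2)*(o + 1)*(o + 3)*(o - 2)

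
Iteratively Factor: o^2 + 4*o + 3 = (o + 3)*(o + 1)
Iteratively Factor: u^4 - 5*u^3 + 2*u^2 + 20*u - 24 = (u - 2)*(u^3 - 3*u^2 - 4*u + 12) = (u - 2)^2*(u^2 - u - 6) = (u - 2)^2*(u + 2)*(u - 3)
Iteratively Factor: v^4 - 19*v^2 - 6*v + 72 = (v - 2)*(v^3 + 2*v^2 - 15*v - 36) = (v - 2)*(v + 3)*(v^2 - v - 12) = (v - 4)*(v - 2)*(v + 3)*(v + 3)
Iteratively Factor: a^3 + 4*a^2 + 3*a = (a + 1)*(a^2 + 3*a) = (a + 1)*(a + 3)*(a)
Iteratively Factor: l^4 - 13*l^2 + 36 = (l + 2)*(l^3 - 2*l^2 - 9*l + 18) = (l + 2)*(l + 3)*(l^2 - 5*l + 6) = (l - 3)*(l + 2)*(l + 3)*(l - 2)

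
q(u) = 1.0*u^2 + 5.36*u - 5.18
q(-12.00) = 74.50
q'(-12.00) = -18.64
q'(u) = 2.0*u + 5.36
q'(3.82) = 13.00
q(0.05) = -4.91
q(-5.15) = -6.26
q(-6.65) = 3.40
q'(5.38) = 16.12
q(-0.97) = -9.44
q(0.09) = -4.69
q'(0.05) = 5.46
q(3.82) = 29.89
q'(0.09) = 5.54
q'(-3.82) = -2.28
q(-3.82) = -11.06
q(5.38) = 52.60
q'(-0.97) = 3.42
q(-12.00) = 74.50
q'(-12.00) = -18.64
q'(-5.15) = -4.94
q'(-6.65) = -7.94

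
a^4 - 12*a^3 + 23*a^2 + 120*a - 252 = (a - 7)*(a - 6)*(a - 2)*(a + 3)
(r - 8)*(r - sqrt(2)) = r^2 - 8*r - sqrt(2)*r + 8*sqrt(2)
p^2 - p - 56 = (p - 8)*(p + 7)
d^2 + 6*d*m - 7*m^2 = (d - m)*(d + 7*m)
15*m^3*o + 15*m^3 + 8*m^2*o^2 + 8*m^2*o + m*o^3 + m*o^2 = (3*m + o)*(5*m + o)*(m*o + m)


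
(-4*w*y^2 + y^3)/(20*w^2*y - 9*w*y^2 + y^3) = y/(-5*w + y)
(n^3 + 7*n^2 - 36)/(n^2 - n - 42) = (n^2 + n - 6)/(n - 7)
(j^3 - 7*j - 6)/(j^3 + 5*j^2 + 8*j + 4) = (j - 3)/(j + 2)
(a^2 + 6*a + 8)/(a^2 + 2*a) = (a + 4)/a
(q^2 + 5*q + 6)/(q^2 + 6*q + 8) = (q + 3)/(q + 4)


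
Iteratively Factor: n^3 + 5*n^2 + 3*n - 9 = (n + 3)*(n^2 + 2*n - 3) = (n + 3)^2*(n - 1)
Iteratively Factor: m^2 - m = (m)*(m - 1)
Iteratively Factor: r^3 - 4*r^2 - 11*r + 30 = (r + 3)*(r^2 - 7*r + 10) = (r - 2)*(r + 3)*(r - 5)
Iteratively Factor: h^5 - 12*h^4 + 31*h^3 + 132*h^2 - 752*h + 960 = (h - 4)*(h^4 - 8*h^3 - h^2 + 128*h - 240) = (h - 4)^2*(h^3 - 4*h^2 - 17*h + 60) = (h - 4)^2*(h - 3)*(h^2 - h - 20) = (h - 5)*(h - 4)^2*(h - 3)*(h + 4)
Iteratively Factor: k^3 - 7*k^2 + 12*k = (k - 4)*(k^2 - 3*k) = k*(k - 4)*(k - 3)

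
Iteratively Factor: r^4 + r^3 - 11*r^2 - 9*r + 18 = (r - 1)*(r^3 + 2*r^2 - 9*r - 18) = (r - 1)*(r + 3)*(r^2 - r - 6) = (r - 3)*(r - 1)*(r + 3)*(r + 2)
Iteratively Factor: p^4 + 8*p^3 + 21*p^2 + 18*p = (p + 3)*(p^3 + 5*p^2 + 6*p) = (p + 2)*(p + 3)*(p^2 + 3*p) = p*(p + 2)*(p + 3)*(p + 3)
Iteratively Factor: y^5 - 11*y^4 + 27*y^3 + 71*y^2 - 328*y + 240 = (y - 1)*(y^4 - 10*y^3 + 17*y^2 + 88*y - 240) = (y - 4)*(y - 1)*(y^3 - 6*y^2 - 7*y + 60) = (y - 5)*(y - 4)*(y - 1)*(y^2 - y - 12) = (y - 5)*(y - 4)*(y - 1)*(y + 3)*(y - 4)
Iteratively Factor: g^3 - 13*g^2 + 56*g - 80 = (g - 4)*(g^2 - 9*g + 20) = (g - 4)^2*(g - 5)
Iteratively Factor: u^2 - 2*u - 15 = (u + 3)*(u - 5)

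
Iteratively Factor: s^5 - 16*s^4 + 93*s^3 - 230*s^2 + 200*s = (s)*(s^4 - 16*s^3 + 93*s^2 - 230*s + 200) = s*(s - 2)*(s^3 - 14*s^2 + 65*s - 100) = s*(s - 5)*(s - 2)*(s^2 - 9*s + 20) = s*(s - 5)*(s - 4)*(s - 2)*(s - 5)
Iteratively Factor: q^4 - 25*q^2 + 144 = (q + 3)*(q^3 - 3*q^2 - 16*q + 48) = (q + 3)*(q + 4)*(q^2 - 7*q + 12) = (q - 3)*(q + 3)*(q + 4)*(q - 4)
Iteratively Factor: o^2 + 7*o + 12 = (o + 4)*(o + 3)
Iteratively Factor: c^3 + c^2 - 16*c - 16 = (c - 4)*(c^2 + 5*c + 4) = (c - 4)*(c + 4)*(c + 1)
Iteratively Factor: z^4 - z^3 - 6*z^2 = (z + 2)*(z^3 - 3*z^2) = (z - 3)*(z + 2)*(z^2) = z*(z - 3)*(z + 2)*(z)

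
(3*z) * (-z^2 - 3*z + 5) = -3*z^3 - 9*z^2 + 15*z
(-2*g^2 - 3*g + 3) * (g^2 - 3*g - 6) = -2*g^4 + 3*g^3 + 24*g^2 + 9*g - 18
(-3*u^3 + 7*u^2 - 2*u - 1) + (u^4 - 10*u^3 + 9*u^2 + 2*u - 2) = u^4 - 13*u^3 + 16*u^2 - 3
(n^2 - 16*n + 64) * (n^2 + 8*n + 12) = n^4 - 8*n^3 - 52*n^2 + 320*n + 768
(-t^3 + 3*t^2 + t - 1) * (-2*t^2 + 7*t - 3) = 2*t^5 - 13*t^4 + 22*t^3 - 10*t + 3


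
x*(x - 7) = x^2 - 7*x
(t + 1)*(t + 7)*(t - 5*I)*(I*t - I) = I*t^4 + 5*t^3 + 7*I*t^3 + 35*t^2 - I*t^2 - 5*t - 7*I*t - 35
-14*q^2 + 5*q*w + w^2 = (-2*q + w)*(7*q + w)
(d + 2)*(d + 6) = d^2 + 8*d + 12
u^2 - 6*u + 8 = (u - 4)*(u - 2)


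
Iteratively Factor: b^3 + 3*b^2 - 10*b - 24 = (b + 4)*(b^2 - b - 6) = (b + 2)*(b + 4)*(b - 3)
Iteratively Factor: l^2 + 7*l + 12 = (l + 4)*(l + 3)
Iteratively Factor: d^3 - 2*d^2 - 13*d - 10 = (d + 1)*(d^2 - 3*d - 10) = (d - 5)*(d + 1)*(d + 2)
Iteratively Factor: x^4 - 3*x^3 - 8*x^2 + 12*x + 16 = (x + 1)*(x^3 - 4*x^2 - 4*x + 16) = (x - 2)*(x + 1)*(x^2 - 2*x - 8) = (x - 4)*(x - 2)*(x + 1)*(x + 2)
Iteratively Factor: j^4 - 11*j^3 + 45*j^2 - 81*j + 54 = (j - 3)*(j^3 - 8*j^2 + 21*j - 18) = (j - 3)*(j - 2)*(j^2 - 6*j + 9) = (j - 3)^2*(j - 2)*(j - 3)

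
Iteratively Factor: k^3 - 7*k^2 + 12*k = (k)*(k^2 - 7*k + 12) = k*(k - 3)*(k - 4)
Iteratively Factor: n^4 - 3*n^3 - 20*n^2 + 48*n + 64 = (n - 4)*(n^3 + n^2 - 16*n - 16) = (n - 4)*(n + 1)*(n^2 - 16) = (n - 4)*(n + 1)*(n + 4)*(n - 4)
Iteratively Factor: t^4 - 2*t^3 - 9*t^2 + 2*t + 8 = (t + 1)*(t^3 - 3*t^2 - 6*t + 8) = (t + 1)*(t + 2)*(t^2 - 5*t + 4) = (t - 4)*(t + 1)*(t + 2)*(t - 1)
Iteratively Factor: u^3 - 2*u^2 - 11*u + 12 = (u - 4)*(u^2 + 2*u - 3) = (u - 4)*(u - 1)*(u + 3)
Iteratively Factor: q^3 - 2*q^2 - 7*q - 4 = (q + 1)*(q^2 - 3*q - 4) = (q - 4)*(q + 1)*(q + 1)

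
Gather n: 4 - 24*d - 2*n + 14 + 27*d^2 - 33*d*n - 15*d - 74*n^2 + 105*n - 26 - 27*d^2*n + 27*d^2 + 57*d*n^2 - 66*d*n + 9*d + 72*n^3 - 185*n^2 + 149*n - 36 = 54*d^2 - 30*d + 72*n^3 + n^2*(57*d - 259) + n*(-27*d^2 - 99*d + 252) - 44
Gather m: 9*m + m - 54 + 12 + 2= 10*m - 40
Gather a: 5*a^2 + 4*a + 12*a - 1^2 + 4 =5*a^2 + 16*a + 3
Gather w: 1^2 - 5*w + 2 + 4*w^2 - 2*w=4*w^2 - 7*w + 3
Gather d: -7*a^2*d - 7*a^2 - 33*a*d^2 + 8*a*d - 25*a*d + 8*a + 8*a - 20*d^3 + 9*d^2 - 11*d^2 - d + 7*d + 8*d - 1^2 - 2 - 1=-7*a^2 + 16*a - 20*d^3 + d^2*(-33*a - 2) + d*(-7*a^2 - 17*a + 14) - 4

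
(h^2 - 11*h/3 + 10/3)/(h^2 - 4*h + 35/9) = 3*(h - 2)/(3*h - 7)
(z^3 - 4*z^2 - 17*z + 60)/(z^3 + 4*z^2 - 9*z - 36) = (z - 5)/(z + 3)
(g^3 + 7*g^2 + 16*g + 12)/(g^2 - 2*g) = (g^3 + 7*g^2 + 16*g + 12)/(g*(g - 2))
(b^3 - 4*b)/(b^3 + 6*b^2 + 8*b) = (b - 2)/(b + 4)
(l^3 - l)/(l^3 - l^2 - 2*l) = (l - 1)/(l - 2)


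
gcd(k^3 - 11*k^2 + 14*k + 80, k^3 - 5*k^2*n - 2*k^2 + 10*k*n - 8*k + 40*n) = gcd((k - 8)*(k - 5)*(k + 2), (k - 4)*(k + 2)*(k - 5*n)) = k + 2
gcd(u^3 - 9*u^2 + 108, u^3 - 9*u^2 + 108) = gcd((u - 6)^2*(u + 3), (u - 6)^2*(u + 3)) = u^3 - 9*u^2 + 108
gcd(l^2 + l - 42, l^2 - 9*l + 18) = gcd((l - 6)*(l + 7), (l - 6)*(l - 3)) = l - 6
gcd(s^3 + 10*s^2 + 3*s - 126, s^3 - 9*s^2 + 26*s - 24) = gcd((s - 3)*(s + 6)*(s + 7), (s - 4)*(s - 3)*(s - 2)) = s - 3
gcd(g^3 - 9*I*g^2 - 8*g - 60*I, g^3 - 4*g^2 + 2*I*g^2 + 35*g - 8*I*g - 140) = g - 5*I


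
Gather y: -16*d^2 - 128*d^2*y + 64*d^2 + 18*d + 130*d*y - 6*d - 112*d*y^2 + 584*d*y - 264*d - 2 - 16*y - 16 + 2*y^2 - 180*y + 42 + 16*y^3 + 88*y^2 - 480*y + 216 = 48*d^2 - 252*d + 16*y^3 + y^2*(90 - 112*d) + y*(-128*d^2 + 714*d - 676) + 240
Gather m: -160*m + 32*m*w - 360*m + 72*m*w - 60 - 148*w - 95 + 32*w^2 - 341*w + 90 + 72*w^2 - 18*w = m*(104*w - 520) + 104*w^2 - 507*w - 65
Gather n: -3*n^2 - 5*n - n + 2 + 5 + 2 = -3*n^2 - 6*n + 9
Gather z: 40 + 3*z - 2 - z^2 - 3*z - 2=36 - z^2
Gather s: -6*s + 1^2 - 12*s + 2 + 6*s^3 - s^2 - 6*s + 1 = 6*s^3 - s^2 - 24*s + 4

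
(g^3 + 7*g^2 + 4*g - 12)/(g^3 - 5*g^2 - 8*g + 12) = (g + 6)/(g - 6)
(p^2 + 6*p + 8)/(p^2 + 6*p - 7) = (p^2 + 6*p + 8)/(p^2 + 6*p - 7)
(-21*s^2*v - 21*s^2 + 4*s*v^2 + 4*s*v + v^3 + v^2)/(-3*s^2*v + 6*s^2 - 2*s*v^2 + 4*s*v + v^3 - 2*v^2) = (7*s*v + 7*s + v^2 + v)/(s*v - 2*s + v^2 - 2*v)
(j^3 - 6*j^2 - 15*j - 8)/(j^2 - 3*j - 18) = (-j^3 + 6*j^2 + 15*j + 8)/(-j^2 + 3*j + 18)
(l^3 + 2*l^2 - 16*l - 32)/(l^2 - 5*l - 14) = (l^2 - 16)/(l - 7)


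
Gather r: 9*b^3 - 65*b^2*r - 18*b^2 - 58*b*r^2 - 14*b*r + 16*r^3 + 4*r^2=9*b^3 - 18*b^2 + 16*r^3 + r^2*(4 - 58*b) + r*(-65*b^2 - 14*b)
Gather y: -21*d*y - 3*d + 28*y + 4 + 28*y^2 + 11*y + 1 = -3*d + 28*y^2 + y*(39 - 21*d) + 5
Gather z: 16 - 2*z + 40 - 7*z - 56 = -9*z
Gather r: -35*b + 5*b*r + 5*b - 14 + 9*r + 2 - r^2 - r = -30*b - r^2 + r*(5*b + 8) - 12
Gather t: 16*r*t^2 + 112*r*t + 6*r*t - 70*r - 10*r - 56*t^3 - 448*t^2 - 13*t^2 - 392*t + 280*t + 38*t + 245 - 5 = -80*r - 56*t^3 + t^2*(16*r - 461) + t*(118*r - 74) + 240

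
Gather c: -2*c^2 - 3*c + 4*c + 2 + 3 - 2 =-2*c^2 + c + 3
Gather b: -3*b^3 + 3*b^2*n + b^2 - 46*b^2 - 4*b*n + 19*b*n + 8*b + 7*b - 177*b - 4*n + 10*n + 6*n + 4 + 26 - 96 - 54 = -3*b^3 + b^2*(3*n - 45) + b*(15*n - 162) + 12*n - 120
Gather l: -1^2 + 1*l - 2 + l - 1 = 2*l - 4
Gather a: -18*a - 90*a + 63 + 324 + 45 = 432 - 108*a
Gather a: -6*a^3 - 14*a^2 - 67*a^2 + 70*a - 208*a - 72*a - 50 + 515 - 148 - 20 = -6*a^3 - 81*a^2 - 210*a + 297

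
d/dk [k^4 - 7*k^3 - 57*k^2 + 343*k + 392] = 4*k^3 - 21*k^2 - 114*k + 343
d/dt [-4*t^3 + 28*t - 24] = 28 - 12*t^2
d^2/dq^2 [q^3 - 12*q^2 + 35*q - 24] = 6*q - 24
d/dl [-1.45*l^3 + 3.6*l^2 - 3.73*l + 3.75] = -4.35*l^2 + 7.2*l - 3.73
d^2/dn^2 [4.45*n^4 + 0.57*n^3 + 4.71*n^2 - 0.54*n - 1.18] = 53.4*n^2 + 3.42*n + 9.42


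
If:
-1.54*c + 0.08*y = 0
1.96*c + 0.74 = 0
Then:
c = -0.38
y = -7.27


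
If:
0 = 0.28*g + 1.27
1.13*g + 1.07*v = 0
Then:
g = -4.54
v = 4.79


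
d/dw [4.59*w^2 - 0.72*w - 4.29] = 9.18*w - 0.72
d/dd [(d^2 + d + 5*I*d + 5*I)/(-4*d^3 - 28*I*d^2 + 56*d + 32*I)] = (d^4 + d^3*(2 + 10*I) + d^2*(-21 + 22*I) + d*(-70 + 16*I) - 40 - 62*I)/(4*d^6 + 56*I*d^5 - 308*d^4 - 848*I*d^3 + 1232*d^2 + 896*I*d - 256)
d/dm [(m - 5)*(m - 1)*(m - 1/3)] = 3*m^2 - 38*m/3 + 7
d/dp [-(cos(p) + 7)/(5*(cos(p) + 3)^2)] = -(cos(p) + 11)*sin(p)/(5*(cos(p) + 3)^3)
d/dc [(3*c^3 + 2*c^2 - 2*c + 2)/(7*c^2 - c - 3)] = (21*c^4 - 6*c^3 - 15*c^2 - 40*c + 8)/(49*c^4 - 14*c^3 - 41*c^2 + 6*c + 9)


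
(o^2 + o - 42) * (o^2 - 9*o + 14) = o^4 - 8*o^3 - 37*o^2 + 392*o - 588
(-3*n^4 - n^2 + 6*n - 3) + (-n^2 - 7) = -3*n^4 - 2*n^2 + 6*n - 10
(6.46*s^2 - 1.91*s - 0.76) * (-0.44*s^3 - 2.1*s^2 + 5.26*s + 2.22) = -2.8424*s^5 - 12.7256*s^4 + 38.325*s^3 + 5.8906*s^2 - 8.2378*s - 1.6872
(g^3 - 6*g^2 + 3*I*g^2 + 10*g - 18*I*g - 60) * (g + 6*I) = g^4 - 6*g^3 + 9*I*g^3 - 8*g^2 - 54*I*g^2 + 48*g + 60*I*g - 360*I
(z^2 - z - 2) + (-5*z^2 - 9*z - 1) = -4*z^2 - 10*z - 3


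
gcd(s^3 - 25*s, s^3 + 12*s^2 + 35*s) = s^2 + 5*s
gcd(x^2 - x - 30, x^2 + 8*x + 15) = x + 5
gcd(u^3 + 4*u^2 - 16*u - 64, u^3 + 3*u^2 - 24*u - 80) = u^2 + 8*u + 16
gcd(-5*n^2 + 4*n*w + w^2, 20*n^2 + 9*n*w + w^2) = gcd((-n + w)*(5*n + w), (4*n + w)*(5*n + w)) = 5*n + w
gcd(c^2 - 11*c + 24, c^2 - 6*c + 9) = c - 3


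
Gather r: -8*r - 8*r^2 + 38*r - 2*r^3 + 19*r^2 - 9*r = -2*r^3 + 11*r^2 + 21*r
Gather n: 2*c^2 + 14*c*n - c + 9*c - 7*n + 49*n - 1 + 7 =2*c^2 + 8*c + n*(14*c + 42) + 6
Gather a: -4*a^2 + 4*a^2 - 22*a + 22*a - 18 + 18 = 0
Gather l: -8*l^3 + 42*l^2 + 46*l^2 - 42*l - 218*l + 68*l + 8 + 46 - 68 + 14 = -8*l^3 + 88*l^2 - 192*l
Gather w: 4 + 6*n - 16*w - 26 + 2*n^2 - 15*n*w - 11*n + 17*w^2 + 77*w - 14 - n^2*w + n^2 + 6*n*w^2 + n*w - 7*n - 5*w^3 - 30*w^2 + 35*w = 3*n^2 - 12*n - 5*w^3 + w^2*(6*n - 13) + w*(-n^2 - 14*n + 96) - 36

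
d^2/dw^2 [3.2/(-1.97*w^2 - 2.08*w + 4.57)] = (24.83776*w^2 + 26.22464*w - 3.2*(3.94*w + 2.08)*(7.88*w + 4.16) - 57.61856)/(1.97*w^2 + 2.08*w - 4.57)^3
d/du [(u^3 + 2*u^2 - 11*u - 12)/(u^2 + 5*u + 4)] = 1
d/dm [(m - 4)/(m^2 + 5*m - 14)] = (m^2 + 5*m - (m - 4)*(2*m + 5) - 14)/(m^2 + 5*m - 14)^2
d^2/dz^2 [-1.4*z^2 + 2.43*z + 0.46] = -2.80000000000000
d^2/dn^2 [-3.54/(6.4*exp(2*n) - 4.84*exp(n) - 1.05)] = (3.54*(12.8*exp(n) - 4.84)*(25.6*exp(n) - 9.68)*exp(n) + (90.624*exp(n) - 17.1336)*(-6.4*exp(2*n) + 4.84*exp(n) + 1.05))*exp(n)/(-6.4*exp(2*n) + 4.84*exp(n) + 1.05)^3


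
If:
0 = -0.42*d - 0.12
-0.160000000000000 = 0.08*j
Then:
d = -0.29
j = -2.00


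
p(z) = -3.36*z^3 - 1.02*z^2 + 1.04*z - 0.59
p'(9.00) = -833.80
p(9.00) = -2523.29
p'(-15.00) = -2236.36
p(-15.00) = 11094.31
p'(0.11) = 0.69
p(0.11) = -0.49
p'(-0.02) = 1.08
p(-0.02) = -0.61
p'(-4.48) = -192.13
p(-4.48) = 276.39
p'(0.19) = 0.29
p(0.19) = -0.45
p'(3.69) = -143.74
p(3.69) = -179.46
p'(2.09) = -47.25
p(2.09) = -33.55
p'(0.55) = -3.13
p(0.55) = -0.89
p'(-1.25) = -12.16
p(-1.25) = 3.08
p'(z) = -10.08*z^2 - 2.04*z + 1.04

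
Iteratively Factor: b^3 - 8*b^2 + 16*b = (b - 4)*(b^2 - 4*b) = (b - 4)^2*(b)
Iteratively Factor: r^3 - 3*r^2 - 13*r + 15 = (r - 5)*(r^2 + 2*r - 3) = (r - 5)*(r + 3)*(r - 1)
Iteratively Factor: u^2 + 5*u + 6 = (u + 3)*(u + 2)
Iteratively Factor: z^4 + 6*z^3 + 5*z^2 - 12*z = (z + 4)*(z^3 + 2*z^2 - 3*z) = (z - 1)*(z + 4)*(z^2 + 3*z) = (z - 1)*(z + 3)*(z + 4)*(z)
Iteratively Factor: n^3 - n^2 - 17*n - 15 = (n + 3)*(n^2 - 4*n - 5) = (n - 5)*(n + 3)*(n + 1)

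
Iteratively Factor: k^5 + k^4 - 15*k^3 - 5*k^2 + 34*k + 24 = (k + 4)*(k^4 - 3*k^3 - 3*k^2 + 7*k + 6) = (k - 3)*(k + 4)*(k^3 - 3*k - 2) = (k - 3)*(k + 1)*(k + 4)*(k^2 - k - 2) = (k - 3)*(k - 2)*(k + 1)*(k + 4)*(k + 1)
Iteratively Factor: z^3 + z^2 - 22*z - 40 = (z + 2)*(z^2 - z - 20) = (z + 2)*(z + 4)*(z - 5)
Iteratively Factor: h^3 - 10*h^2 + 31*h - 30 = (h - 5)*(h^2 - 5*h + 6) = (h - 5)*(h - 2)*(h - 3)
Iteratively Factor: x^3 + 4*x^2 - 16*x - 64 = (x + 4)*(x^2 - 16) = (x + 4)^2*(x - 4)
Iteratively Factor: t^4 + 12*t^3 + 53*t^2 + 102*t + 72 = (t + 4)*(t^3 + 8*t^2 + 21*t + 18) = (t + 3)*(t + 4)*(t^2 + 5*t + 6) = (t + 2)*(t + 3)*(t + 4)*(t + 3)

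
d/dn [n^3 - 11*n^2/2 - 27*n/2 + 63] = 3*n^2 - 11*n - 27/2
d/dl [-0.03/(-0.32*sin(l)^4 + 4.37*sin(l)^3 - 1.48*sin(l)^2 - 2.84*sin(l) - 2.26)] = (-0.0384*sin(l)^3 + 0.3933*sin(l)^2 - 0.0888*sin(l) - 0.0852)*cos(l)/(0.32*sin(l)^4 - 4.37*sin(l)^3 + 1.48*sin(l)^2 + 2.84*sin(l) + 2.26)^2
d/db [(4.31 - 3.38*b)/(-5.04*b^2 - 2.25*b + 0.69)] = (-17.0352*b^2 + 43.4448*b + 7.3653)/(25.4016*b^4 + 22.68*b^3 - 1.8927*b^2 - 3.105*b + 0.4761)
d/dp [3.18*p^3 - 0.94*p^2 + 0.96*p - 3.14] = 9.54*p^2 - 1.88*p + 0.96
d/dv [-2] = 0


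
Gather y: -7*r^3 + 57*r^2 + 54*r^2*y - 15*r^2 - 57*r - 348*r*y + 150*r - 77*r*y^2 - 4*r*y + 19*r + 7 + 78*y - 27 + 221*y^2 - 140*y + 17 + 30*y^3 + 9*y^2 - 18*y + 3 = -7*r^3 + 42*r^2 + 112*r + 30*y^3 + y^2*(230 - 77*r) + y*(54*r^2 - 352*r - 80)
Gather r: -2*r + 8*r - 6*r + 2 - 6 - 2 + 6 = 0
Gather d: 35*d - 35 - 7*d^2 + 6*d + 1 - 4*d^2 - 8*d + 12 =-11*d^2 + 33*d - 22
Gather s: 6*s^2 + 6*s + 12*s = 6*s^2 + 18*s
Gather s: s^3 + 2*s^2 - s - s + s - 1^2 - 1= s^3 + 2*s^2 - s - 2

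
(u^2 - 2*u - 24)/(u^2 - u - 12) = (-u^2 + 2*u + 24)/(-u^2 + u + 12)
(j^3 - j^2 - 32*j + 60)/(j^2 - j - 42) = (j^2 - 7*j + 10)/(j - 7)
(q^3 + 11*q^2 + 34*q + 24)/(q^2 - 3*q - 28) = (q^2 + 7*q + 6)/(q - 7)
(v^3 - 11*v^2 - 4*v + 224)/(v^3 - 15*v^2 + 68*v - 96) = (v^2 - 3*v - 28)/(v^2 - 7*v + 12)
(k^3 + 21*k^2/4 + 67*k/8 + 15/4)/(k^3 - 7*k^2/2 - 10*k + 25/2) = (4*k^2 + 11*k + 6)/(4*(k^2 - 6*k + 5))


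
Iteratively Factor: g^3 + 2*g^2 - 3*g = (g + 3)*(g^2 - g) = (g - 1)*(g + 3)*(g)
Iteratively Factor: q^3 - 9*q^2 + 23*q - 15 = (q - 1)*(q^2 - 8*q + 15) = (q - 3)*(q - 1)*(q - 5)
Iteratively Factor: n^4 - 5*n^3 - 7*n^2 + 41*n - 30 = (n + 3)*(n^3 - 8*n^2 + 17*n - 10) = (n - 2)*(n + 3)*(n^2 - 6*n + 5) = (n - 2)*(n - 1)*(n + 3)*(n - 5)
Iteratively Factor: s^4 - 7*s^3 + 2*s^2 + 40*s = (s)*(s^3 - 7*s^2 + 2*s + 40) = s*(s + 2)*(s^2 - 9*s + 20) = s*(s - 4)*(s + 2)*(s - 5)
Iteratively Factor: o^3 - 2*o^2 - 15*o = (o)*(o^2 - 2*o - 15) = o*(o - 5)*(o + 3)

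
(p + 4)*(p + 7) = p^2 + 11*p + 28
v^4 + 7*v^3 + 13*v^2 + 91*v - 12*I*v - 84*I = (v + 7)*(v - 3*I)*(v - I)*(v + 4*I)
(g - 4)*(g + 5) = g^2 + g - 20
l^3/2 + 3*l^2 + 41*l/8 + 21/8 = (l/2 + 1/2)*(l + 3/2)*(l + 7/2)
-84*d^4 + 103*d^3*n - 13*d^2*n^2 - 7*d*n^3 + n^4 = (-7*d + n)*(-3*d + n)*(-d + n)*(4*d + n)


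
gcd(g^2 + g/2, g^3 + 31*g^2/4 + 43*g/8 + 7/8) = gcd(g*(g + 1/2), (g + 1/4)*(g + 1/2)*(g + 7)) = g + 1/2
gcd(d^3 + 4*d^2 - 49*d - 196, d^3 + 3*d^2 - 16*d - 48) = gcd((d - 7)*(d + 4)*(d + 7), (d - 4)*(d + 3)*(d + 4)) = d + 4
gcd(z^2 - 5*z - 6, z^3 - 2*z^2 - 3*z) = z + 1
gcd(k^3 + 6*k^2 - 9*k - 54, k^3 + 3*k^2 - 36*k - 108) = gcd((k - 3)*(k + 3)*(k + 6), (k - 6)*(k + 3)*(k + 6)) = k^2 + 9*k + 18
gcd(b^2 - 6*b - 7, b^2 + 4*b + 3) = b + 1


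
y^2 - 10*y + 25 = (y - 5)^2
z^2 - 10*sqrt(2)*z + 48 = (z - 6*sqrt(2))*(z - 4*sqrt(2))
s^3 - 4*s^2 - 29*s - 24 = (s - 8)*(s + 1)*(s + 3)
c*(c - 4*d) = c^2 - 4*c*d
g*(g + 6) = g^2 + 6*g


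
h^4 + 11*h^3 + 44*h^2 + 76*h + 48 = (h + 2)^2*(h + 3)*(h + 4)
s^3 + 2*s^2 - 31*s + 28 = (s - 4)*(s - 1)*(s + 7)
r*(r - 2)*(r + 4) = r^3 + 2*r^2 - 8*r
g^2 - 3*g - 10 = (g - 5)*(g + 2)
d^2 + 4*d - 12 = (d - 2)*(d + 6)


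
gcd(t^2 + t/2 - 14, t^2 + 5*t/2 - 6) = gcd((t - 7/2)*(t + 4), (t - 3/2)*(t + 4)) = t + 4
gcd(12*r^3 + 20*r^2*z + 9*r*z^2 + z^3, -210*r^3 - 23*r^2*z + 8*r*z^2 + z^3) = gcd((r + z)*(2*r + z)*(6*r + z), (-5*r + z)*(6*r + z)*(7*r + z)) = 6*r + z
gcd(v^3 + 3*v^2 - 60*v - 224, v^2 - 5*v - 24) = v - 8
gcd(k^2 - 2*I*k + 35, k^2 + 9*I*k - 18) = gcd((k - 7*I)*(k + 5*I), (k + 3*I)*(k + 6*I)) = 1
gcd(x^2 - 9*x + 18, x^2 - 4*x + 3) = x - 3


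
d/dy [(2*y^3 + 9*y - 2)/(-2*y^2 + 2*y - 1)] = (-4*y^4 + 8*y^3 + 12*y^2 - 8*y - 5)/(4*y^4 - 8*y^3 + 8*y^2 - 4*y + 1)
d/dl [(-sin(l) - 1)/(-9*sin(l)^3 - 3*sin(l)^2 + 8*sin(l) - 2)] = (-18*sin(l)^3 - 30*sin(l)^2 - 6*sin(l) + 10)*cos(l)/(9*sin(l)^3 + 3*sin(l)^2 - 8*sin(l) + 2)^2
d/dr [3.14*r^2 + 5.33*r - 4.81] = 6.28*r + 5.33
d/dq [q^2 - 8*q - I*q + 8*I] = 2*q - 8 - I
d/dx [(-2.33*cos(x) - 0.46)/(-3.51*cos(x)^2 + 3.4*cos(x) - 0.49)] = (8.1783*cos(x)^2 + 3.2292*cos(x) - 2.7057)*sin(x)/(12.3201*cos(x)^4 - 23.868*cos(x)^3 + 14.9998*cos(x)^2 - 3.332*cos(x) + 0.2401)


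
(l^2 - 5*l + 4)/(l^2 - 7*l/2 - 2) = 2*(l - 1)/(2*l + 1)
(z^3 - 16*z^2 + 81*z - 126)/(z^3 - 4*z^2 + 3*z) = (z^2 - 13*z + 42)/(z*(z - 1))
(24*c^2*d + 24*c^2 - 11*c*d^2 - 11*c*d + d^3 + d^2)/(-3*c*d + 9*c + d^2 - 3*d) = (-8*c*d - 8*c + d^2 + d)/(d - 3)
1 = 1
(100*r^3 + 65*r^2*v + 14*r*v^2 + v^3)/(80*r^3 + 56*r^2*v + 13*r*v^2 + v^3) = (5*r + v)/(4*r + v)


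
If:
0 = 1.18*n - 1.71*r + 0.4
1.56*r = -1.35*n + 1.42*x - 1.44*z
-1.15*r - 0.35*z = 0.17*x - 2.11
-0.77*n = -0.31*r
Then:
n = 0.13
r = 0.32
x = 3.69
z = 3.17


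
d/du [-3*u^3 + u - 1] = 1 - 9*u^2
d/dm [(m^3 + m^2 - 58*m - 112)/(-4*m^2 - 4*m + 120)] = (-m^4 - 2*m^3 + 31*m^2 - 164*m - 1852)/(4*(m^4 + 2*m^3 - 59*m^2 - 60*m + 900))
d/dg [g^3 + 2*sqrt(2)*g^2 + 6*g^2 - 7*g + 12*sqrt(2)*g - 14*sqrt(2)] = 3*g^2 + 4*sqrt(2)*g + 12*g - 7 + 12*sqrt(2)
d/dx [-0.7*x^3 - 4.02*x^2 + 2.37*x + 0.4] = -2.1*x^2 - 8.04*x + 2.37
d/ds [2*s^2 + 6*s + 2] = 4*s + 6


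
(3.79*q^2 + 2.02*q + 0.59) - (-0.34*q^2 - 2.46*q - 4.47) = 4.13*q^2 + 4.48*q + 5.06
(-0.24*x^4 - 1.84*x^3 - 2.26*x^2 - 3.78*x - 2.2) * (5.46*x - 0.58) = -1.3104*x^5 - 9.9072*x^4 - 11.2724*x^3 - 19.328*x^2 - 9.8196*x + 1.276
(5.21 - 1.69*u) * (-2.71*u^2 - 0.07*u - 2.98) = 4.5799*u^3 - 14.0008*u^2 + 4.6715*u - 15.5258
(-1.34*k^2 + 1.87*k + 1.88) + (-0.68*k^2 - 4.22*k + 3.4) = -2.02*k^2 - 2.35*k + 5.28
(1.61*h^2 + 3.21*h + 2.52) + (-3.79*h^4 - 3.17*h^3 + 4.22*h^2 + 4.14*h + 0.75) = -3.79*h^4 - 3.17*h^3 + 5.83*h^2 + 7.35*h + 3.27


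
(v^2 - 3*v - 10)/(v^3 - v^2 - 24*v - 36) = (v - 5)/(v^2 - 3*v - 18)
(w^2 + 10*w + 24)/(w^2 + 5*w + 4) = (w + 6)/(w + 1)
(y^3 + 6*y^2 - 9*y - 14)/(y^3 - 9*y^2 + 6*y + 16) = (y + 7)/(y - 8)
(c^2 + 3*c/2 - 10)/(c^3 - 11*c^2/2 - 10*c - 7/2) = (-2*c^2 - 3*c + 20)/(-2*c^3 + 11*c^2 + 20*c + 7)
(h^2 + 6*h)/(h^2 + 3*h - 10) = h*(h + 6)/(h^2 + 3*h - 10)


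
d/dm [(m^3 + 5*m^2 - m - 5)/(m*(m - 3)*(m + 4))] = 2*(-2*m^4 - 11*m^3 - 22*m^2 + 5*m - 30)/(m^2*(m^4 + 2*m^3 - 23*m^2 - 24*m + 144))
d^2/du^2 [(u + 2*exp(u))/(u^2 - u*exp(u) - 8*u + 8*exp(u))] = (2*(u + 2*exp(u))*(u*exp(u) - 2*u - 7*exp(u) + 8)^2 + (-(u + 2*exp(u))*(-u*exp(u) + 6*exp(u) + 2) + 2*(2*exp(u) + 1)*(u*exp(u) - 2*u - 7*exp(u) + 8))*(u^2 - u*exp(u) - 8*u + 8*exp(u)) + 2*(u^2 - u*exp(u) - 8*u + 8*exp(u))^2*exp(u))/(u^2 - u*exp(u) - 8*u + 8*exp(u))^3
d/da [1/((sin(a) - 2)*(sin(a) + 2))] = -sin(2*a)/((sin(a) - 2)^2*(sin(a) + 2)^2)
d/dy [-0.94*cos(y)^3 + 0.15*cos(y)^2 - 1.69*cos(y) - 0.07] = (2.82*cos(y)^2 - 0.3*cos(y) + 1.69)*sin(y)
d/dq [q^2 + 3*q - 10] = 2*q + 3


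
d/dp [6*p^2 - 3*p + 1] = 12*p - 3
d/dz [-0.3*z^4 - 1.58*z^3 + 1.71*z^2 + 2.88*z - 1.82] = -1.2*z^3 - 4.74*z^2 + 3.42*z + 2.88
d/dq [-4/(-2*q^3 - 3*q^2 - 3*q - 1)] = 12*(-2*q^2 - 2*q - 1)/(2*q^3 + 3*q^2 + 3*q + 1)^2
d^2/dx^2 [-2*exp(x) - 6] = -2*exp(x)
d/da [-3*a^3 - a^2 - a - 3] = -9*a^2 - 2*a - 1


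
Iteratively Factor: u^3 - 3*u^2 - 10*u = (u - 5)*(u^2 + 2*u) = (u - 5)*(u + 2)*(u)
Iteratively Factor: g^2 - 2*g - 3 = (g - 3)*(g + 1)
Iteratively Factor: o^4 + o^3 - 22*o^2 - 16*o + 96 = (o + 4)*(o^3 - 3*o^2 - 10*o + 24) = (o - 2)*(o + 4)*(o^2 - o - 12) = (o - 4)*(o - 2)*(o + 4)*(o + 3)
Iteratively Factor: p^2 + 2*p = (p + 2)*(p)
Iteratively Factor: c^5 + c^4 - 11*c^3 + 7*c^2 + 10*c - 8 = (c + 4)*(c^4 - 3*c^3 + c^2 + 3*c - 2) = (c - 1)*(c + 4)*(c^3 - 2*c^2 - c + 2) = (c - 1)^2*(c + 4)*(c^2 - c - 2) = (c - 2)*(c - 1)^2*(c + 4)*(c + 1)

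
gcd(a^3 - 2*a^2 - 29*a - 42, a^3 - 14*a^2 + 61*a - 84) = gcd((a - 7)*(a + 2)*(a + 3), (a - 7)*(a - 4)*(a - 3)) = a - 7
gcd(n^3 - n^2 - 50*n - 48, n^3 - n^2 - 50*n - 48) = n^3 - n^2 - 50*n - 48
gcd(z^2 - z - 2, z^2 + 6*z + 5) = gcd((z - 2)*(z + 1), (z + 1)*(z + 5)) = z + 1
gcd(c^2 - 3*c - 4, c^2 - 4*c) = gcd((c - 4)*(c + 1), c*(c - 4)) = c - 4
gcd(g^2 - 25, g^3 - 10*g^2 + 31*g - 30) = g - 5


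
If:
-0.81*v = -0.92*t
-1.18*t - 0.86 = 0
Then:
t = -0.73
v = -0.83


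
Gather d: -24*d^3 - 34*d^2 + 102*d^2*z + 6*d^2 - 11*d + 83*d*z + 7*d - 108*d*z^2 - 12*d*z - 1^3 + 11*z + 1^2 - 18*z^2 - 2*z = -24*d^3 + d^2*(102*z - 28) + d*(-108*z^2 + 71*z - 4) - 18*z^2 + 9*z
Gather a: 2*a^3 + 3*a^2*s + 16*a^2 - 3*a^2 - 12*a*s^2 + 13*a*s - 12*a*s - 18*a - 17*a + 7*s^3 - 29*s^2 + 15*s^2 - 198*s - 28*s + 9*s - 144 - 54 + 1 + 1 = 2*a^3 + a^2*(3*s + 13) + a*(-12*s^2 + s - 35) + 7*s^3 - 14*s^2 - 217*s - 196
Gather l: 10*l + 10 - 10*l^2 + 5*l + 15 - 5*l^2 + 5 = -15*l^2 + 15*l + 30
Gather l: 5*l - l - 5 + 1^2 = 4*l - 4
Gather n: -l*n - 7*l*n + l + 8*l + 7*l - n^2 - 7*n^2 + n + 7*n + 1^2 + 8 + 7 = 16*l - 8*n^2 + n*(8 - 8*l) + 16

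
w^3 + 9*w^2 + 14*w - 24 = (w - 1)*(w + 4)*(w + 6)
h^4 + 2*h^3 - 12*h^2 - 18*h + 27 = (h - 3)*(h - 1)*(h + 3)^2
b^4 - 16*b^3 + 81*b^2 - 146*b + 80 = (b - 8)*(b - 5)*(b - 2)*(b - 1)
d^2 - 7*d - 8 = (d - 8)*(d + 1)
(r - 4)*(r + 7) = r^2 + 3*r - 28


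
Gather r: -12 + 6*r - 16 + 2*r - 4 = 8*r - 32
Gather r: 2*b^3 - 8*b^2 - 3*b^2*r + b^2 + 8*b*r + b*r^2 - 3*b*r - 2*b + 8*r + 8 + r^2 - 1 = 2*b^3 - 7*b^2 - 2*b + r^2*(b + 1) + r*(-3*b^2 + 5*b + 8) + 7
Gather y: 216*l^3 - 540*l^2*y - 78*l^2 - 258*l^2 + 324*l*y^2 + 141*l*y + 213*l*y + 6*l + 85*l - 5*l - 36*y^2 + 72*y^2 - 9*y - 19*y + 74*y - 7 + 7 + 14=216*l^3 - 336*l^2 + 86*l + y^2*(324*l + 36) + y*(-540*l^2 + 354*l + 46) + 14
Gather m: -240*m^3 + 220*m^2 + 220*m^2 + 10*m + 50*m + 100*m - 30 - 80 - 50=-240*m^3 + 440*m^2 + 160*m - 160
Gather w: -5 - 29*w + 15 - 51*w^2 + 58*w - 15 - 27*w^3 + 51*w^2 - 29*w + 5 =-27*w^3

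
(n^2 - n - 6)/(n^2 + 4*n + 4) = (n - 3)/(n + 2)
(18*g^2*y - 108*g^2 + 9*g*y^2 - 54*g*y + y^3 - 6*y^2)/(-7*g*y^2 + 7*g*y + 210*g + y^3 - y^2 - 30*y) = (18*g^2 + 9*g*y + y^2)/(-7*g*y - 35*g + y^2 + 5*y)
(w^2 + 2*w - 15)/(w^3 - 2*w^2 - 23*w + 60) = 1/(w - 4)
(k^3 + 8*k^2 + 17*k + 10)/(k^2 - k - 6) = (k^2 + 6*k + 5)/(k - 3)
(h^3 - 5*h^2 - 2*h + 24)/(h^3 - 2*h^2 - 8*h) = (h - 3)/h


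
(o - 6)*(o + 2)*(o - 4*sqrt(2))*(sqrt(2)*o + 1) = sqrt(2)*o^4 - 7*o^3 - 4*sqrt(2)*o^3 - 16*sqrt(2)*o^2 + 28*o^2 + 16*sqrt(2)*o + 84*o + 48*sqrt(2)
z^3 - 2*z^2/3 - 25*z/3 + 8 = (z - 8/3)*(z - 1)*(z + 3)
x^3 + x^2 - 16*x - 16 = (x - 4)*(x + 1)*(x + 4)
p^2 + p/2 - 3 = (p - 3/2)*(p + 2)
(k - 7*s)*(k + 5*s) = k^2 - 2*k*s - 35*s^2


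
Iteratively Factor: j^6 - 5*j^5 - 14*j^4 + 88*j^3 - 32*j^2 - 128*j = (j - 4)*(j^5 - j^4 - 18*j^3 + 16*j^2 + 32*j) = (j - 4)*(j + 1)*(j^4 - 2*j^3 - 16*j^2 + 32*j) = (j - 4)*(j + 1)*(j + 4)*(j^3 - 6*j^2 + 8*j) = (j - 4)^2*(j + 1)*(j + 4)*(j^2 - 2*j) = (j - 4)^2*(j - 2)*(j + 1)*(j + 4)*(j)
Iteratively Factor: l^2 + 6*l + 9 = (l + 3)*(l + 3)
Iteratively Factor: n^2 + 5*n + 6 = (n + 3)*(n + 2)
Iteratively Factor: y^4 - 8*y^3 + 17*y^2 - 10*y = (y - 5)*(y^3 - 3*y^2 + 2*y) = (y - 5)*(y - 1)*(y^2 - 2*y) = (y - 5)*(y - 2)*(y - 1)*(y)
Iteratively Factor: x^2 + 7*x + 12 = (x + 3)*(x + 4)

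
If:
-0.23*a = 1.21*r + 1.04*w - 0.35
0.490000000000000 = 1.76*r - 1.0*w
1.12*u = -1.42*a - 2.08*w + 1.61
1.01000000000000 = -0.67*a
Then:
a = -1.51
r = 0.40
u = 2.96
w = 0.21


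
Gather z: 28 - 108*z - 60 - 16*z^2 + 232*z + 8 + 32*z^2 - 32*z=16*z^2 + 92*z - 24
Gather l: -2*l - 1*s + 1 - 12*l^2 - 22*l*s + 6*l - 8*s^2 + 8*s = -12*l^2 + l*(4 - 22*s) - 8*s^2 + 7*s + 1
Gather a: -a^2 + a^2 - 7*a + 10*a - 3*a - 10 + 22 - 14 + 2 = 0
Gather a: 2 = 2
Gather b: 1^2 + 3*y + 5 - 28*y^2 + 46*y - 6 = -28*y^2 + 49*y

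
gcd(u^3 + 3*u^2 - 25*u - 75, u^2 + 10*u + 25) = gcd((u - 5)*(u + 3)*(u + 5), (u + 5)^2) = u + 5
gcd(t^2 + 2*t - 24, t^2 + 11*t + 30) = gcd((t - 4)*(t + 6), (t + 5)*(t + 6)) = t + 6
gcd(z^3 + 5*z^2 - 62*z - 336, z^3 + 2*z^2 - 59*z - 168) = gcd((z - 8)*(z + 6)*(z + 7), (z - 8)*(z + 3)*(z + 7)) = z^2 - z - 56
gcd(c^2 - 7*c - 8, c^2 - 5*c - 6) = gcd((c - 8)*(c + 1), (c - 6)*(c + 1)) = c + 1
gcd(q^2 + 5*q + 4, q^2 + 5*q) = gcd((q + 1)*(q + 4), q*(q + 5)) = 1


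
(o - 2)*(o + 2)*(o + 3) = o^3 + 3*o^2 - 4*o - 12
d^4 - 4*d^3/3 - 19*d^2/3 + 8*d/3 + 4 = (d - 3)*(d - 1)*(d + 2/3)*(d + 2)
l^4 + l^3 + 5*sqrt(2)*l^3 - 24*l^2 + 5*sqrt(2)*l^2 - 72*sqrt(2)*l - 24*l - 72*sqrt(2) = (l + 1)*(l - 3*sqrt(2))*(l + 2*sqrt(2))*(l + 6*sqrt(2))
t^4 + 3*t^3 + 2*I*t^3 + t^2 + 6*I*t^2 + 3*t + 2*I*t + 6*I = (t + 3)*(t - I)*(t + I)*(t + 2*I)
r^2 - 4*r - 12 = (r - 6)*(r + 2)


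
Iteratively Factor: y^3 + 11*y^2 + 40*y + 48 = (y + 4)*(y^2 + 7*y + 12) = (y + 3)*(y + 4)*(y + 4)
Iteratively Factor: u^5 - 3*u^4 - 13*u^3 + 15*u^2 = (u - 5)*(u^4 + 2*u^3 - 3*u^2) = u*(u - 5)*(u^3 + 2*u^2 - 3*u) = u*(u - 5)*(u - 1)*(u^2 + 3*u) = u^2*(u - 5)*(u - 1)*(u + 3)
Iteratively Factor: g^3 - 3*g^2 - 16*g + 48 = (g - 3)*(g^2 - 16) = (g - 3)*(g + 4)*(g - 4)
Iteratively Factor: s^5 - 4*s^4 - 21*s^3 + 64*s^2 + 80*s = (s - 4)*(s^4 - 21*s^2 - 20*s) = (s - 4)*(s + 4)*(s^3 - 4*s^2 - 5*s) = (s - 4)*(s + 1)*(s + 4)*(s^2 - 5*s) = (s - 5)*(s - 4)*(s + 1)*(s + 4)*(s)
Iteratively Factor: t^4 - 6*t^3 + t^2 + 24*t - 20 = (t - 1)*(t^3 - 5*t^2 - 4*t + 20) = (t - 1)*(t + 2)*(t^2 - 7*t + 10) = (t - 5)*(t - 1)*(t + 2)*(t - 2)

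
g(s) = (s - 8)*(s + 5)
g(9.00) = 14.00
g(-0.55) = -38.05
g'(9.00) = 15.00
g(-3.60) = -16.24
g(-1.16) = -35.17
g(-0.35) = -38.83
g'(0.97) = -1.06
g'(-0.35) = -3.70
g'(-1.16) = -5.32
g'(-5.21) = -13.42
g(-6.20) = 17.04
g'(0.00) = -3.00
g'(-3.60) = -10.20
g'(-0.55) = -4.10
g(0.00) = -40.00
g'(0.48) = -2.04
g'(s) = 2*s - 3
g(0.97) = -41.97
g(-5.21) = 2.77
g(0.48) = -41.21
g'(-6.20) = -15.40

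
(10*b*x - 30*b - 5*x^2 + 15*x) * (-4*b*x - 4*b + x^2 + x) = -40*b^2*x^2 + 80*b^2*x + 120*b^2 + 30*b*x^3 - 60*b*x^2 - 90*b*x - 5*x^4 + 10*x^3 + 15*x^2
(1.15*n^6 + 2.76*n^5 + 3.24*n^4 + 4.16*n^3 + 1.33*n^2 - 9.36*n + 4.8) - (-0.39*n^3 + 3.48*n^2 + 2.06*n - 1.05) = 1.15*n^6 + 2.76*n^5 + 3.24*n^4 + 4.55*n^3 - 2.15*n^2 - 11.42*n + 5.85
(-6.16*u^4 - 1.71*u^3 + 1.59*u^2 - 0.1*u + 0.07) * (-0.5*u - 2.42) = 3.08*u^5 + 15.7622*u^4 + 3.3432*u^3 - 3.7978*u^2 + 0.207*u - 0.1694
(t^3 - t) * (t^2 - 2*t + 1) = t^5 - 2*t^4 + 2*t^2 - t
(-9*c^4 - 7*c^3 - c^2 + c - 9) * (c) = -9*c^5 - 7*c^4 - c^3 + c^2 - 9*c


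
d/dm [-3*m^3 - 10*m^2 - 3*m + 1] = -9*m^2 - 20*m - 3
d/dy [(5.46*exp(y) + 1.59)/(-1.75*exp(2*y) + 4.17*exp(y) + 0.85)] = (9.555*exp(2*y) + 5.565*exp(y) - 1.9893)*exp(y)/(3.0625*exp(4*y) - 14.595*exp(3*y) + 14.4139*exp(2*y) + 7.089*exp(y) + 0.7225)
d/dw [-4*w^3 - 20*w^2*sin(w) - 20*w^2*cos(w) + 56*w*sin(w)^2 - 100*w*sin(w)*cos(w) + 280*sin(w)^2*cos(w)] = -20*sqrt(2)*w^2*cos(w + pi/4) - 12*w^2 + 56*w*sin(2*w) - 40*sqrt(2)*w*sin(w + pi/4) - 100*w*cos(2*w) - 70*sin(w) - 50*sin(2*w) + 210*sin(3*w) - 28*cos(2*w) + 28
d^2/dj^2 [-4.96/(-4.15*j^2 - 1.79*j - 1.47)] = (-170.8472*j^2 - 73.69072*j + 4.96*(8.3*j + 1.79)*(16.6*j + 3.58) - 60.51696)/(4.15*j^2 + 1.79*j + 1.47)^3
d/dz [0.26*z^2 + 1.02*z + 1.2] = 0.52*z + 1.02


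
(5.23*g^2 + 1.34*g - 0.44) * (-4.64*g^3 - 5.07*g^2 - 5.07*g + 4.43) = -24.2672*g^5 - 32.7337*g^4 - 31.2683*g^3 + 18.6059*g^2 + 8.167*g - 1.9492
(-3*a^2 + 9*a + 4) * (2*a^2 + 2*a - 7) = -6*a^4 + 12*a^3 + 47*a^2 - 55*a - 28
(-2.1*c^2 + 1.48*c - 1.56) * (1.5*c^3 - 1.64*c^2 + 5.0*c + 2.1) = -3.15*c^5 + 5.664*c^4 - 15.2672*c^3 + 5.5484*c^2 - 4.692*c - 3.276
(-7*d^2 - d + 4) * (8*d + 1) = -56*d^3 - 15*d^2 + 31*d + 4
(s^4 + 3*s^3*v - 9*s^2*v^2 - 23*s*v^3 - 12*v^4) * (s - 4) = s^5 + 3*s^4*v - 4*s^4 - 9*s^3*v^2 - 12*s^3*v - 23*s^2*v^3 + 36*s^2*v^2 - 12*s*v^4 + 92*s*v^3 + 48*v^4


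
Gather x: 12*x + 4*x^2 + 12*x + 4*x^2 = 8*x^2 + 24*x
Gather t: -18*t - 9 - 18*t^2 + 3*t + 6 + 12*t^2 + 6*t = -6*t^2 - 9*t - 3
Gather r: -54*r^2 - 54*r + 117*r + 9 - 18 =-54*r^2 + 63*r - 9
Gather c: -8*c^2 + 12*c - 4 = -8*c^2 + 12*c - 4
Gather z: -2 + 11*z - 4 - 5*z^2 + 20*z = -5*z^2 + 31*z - 6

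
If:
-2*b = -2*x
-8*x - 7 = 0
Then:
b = -7/8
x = -7/8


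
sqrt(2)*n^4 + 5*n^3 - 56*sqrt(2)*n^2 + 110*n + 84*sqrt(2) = (n - 3*sqrt(2))*(n - 2*sqrt(2))*(n + 7*sqrt(2))*(sqrt(2)*n + 1)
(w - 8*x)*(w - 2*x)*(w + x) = w^3 - 9*w^2*x + 6*w*x^2 + 16*x^3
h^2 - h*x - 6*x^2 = (h - 3*x)*(h + 2*x)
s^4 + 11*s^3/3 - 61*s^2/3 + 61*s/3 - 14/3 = (s - 2)*(s - 1)*(s - 1/3)*(s + 7)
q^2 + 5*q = q*(q + 5)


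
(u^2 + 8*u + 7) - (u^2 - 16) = 8*u + 23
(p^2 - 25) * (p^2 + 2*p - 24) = p^4 + 2*p^3 - 49*p^2 - 50*p + 600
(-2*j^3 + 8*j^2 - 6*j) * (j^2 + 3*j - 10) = -2*j^5 + 2*j^4 + 38*j^3 - 98*j^2 + 60*j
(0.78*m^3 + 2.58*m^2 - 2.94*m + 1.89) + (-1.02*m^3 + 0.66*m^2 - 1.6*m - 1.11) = -0.24*m^3 + 3.24*m^2 - 4.54*m + 0.78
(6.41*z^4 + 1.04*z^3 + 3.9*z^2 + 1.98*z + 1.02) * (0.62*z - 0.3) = 3.9742*z^5 - 1.2782*z^4 + 2.106*z^3 + 0.0576000000000001*z^2 + 0.0384*z - 0.306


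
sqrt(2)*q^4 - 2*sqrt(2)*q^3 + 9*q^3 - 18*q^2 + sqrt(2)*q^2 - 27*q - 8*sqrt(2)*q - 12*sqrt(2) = (q - 3)*(q + 1)*(q + 4*sqrt(2))*(sqrt(2)*q + 1)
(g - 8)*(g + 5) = g^2 - 3*g - 40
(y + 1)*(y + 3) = y^2 + 4*y + 3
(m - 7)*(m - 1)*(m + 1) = m^3 - 7*m^2 - m + 7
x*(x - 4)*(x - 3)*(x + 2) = x^4 - 5*x^3 - 2*x^2 + 24*x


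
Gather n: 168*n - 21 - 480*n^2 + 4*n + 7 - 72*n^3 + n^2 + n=-72*n^3 - 479*n^2 + 173*n - 14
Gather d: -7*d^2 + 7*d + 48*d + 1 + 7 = -7*d^2 + 55*d + 8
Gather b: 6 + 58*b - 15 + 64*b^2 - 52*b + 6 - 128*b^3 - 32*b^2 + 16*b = -128*b^3 + 32*b^2 + 22*b - 3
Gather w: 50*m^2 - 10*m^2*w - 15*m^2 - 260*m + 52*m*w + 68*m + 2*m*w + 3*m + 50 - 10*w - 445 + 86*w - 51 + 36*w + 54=35*m^2 - 189*m + w*(-10*m^2 + 54*m + 112) - 392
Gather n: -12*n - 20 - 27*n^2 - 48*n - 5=-27*n^2 - 60*n - 25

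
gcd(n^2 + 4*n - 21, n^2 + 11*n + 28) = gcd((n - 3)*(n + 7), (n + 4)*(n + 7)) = n + 7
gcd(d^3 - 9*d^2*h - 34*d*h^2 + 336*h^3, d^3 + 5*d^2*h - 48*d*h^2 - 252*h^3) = d^2 - d*h - 42*h^2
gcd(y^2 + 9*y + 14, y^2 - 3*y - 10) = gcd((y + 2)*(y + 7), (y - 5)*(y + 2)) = y + 2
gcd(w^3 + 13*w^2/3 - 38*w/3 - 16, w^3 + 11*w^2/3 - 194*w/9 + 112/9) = w - 8/3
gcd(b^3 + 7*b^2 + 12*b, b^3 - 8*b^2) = b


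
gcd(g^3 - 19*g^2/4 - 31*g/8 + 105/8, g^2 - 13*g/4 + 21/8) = g - 3/2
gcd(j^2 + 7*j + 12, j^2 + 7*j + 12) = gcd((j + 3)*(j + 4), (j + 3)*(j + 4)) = j^2 + 7*j + 12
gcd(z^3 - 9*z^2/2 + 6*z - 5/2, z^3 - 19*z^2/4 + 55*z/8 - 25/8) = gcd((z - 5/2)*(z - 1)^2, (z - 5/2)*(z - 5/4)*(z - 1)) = z^2 - 7*z/2 + 5/2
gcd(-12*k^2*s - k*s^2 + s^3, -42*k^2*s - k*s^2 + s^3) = s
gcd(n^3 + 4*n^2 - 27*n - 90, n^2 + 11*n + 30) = n + 6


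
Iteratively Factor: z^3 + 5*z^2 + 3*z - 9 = (z + 3)*(z^2 + 2*z - 3) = (z - 1)*(z + 3)*(z + 3)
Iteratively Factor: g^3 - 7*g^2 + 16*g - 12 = (g - 2)*(g^2 - 5*g + 6) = (g - 3)*(g - 2)*(g - 2)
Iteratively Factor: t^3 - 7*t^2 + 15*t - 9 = (t - 1)*(t^2 - 6*t + 9) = (t - 3)*(t - 1)*(t - 3)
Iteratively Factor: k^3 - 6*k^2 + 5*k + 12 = (k + 1)*(k^2 - 7*k + 12) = (k - 3)*(k + 1)*(k - 4)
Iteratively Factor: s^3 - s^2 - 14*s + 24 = (s - 3)*(s^2 + 2*s - 8) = (s - 3)*(s + 4)*(s - 2)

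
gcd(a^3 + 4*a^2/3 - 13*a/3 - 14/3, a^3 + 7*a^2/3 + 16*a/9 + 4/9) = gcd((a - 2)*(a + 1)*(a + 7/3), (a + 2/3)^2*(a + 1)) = a + 1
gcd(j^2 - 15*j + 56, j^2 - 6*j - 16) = j - 8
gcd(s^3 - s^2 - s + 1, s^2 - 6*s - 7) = s + 1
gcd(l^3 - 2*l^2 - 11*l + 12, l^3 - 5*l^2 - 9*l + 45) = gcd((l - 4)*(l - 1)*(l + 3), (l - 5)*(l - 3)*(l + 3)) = l + 3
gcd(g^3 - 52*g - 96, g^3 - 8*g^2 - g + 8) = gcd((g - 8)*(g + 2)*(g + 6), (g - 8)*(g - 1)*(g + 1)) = g - 8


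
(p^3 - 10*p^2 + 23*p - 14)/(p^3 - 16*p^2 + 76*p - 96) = (p^2 - 8*p + 7)/(p^2 - 14*p + 48)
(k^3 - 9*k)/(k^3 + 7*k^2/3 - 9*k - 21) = 3*k/(3*k + 7)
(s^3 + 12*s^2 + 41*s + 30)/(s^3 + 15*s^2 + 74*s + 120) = (s + 1)/(s + 4)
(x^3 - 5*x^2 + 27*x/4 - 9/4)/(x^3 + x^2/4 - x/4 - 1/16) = 4*(2*x^2 - 9*x + 9)/(8*x^2 + 6*x + 1)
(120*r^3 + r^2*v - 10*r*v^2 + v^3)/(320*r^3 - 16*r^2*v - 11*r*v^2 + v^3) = (15*r^2 + 2*r*v - v^2)/(40*r^2 + 3*r*v - v^2)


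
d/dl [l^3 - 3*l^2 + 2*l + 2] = 3*l^2 - 6*l + 2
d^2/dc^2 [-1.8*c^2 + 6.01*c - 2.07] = -3.60000000000000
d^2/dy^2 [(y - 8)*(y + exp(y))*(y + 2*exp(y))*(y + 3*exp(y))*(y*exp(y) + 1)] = y^5*exp(y) + 24*y^4*exp(2*y) + 2*y^4*exp(y) + 99*y^3*exp(3*y) - 96*y^3*exp(2*y) - 38*y^3*exp(y) + 96*y^2*exp(4*y) - 594*y^2*exp(3*y) - 460*y^2*exp(2*y) - 108*y^2*exp(y) + 12*y^2 - 672*y*exp(4*y) - 936*y*exp(3*y) - 552*y*exp(2*y) - 156*y*exp(y) - 48*y - 372*exp(4*y) - 572*exp(3*y) - 330*exp(2*y) - 96*exp(y)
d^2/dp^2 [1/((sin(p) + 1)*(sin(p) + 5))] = (sin(p) + sin(3*p) + 7*cos(2*p) + 55)/((sin(p) + 1)^2*(sin(p) + 5)^3)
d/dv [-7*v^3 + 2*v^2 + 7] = v*(4 - 21*v)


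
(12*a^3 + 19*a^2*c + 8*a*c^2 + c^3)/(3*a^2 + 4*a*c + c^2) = 4*a + c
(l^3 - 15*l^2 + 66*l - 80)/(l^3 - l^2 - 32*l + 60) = (l - 8)/(l + 6)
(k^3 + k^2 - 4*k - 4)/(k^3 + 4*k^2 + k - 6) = (k^2 - k - 2)/(k^2 + 2*k - 3)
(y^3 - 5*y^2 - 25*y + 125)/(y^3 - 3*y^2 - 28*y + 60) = (y^2 - 10*y + 25)/(y^2 - 8*y + 12)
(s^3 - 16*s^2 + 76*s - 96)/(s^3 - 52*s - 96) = (s^2 - 8*s + 12)/(s^2 + 8*s + 12)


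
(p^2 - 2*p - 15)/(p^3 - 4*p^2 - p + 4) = (p^2 - 2*p - 15)/(p^3 - 4*p^2 - p + 4)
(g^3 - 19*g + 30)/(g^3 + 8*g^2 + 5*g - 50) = (g - 3)/(g + 5)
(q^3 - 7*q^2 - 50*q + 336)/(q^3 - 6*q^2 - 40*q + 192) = (q^2 + q - 42)/(q^2 + 2*q - 24)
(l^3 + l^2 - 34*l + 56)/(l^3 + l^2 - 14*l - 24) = (l^2 + 5*l - 14)/(l^2 + 5*l + 6)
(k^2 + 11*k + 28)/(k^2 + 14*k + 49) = (k + 4)/(k + 7)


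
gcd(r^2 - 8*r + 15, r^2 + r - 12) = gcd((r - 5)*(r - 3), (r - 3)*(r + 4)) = r - 3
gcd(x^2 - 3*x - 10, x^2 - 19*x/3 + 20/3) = x - 5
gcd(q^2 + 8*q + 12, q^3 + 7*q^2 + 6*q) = q + 6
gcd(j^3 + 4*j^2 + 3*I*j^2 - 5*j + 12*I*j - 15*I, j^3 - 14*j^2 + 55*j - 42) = j - 1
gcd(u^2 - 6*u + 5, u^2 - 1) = u - 1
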